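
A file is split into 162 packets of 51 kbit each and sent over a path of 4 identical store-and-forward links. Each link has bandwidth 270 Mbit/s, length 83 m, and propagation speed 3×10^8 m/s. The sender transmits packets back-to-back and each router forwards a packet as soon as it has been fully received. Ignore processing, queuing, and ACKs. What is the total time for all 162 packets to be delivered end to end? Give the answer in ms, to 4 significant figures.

Per-hop transmission t_tx = L/R = 51000/270000000 = 0.188889 ms.
Per-hop propagation t_prop = 83/300000000 = 0.000276667 ms.
Pipeline fill: first packet needs 4·t_tx to clear all hops; remaining 161 packets each add one t_tx.
Total = (4+162-1)·t_tx + 4·t_prop = 165·0.188889 + 4·0.000276667 = 31.17 ms.

31.17 ms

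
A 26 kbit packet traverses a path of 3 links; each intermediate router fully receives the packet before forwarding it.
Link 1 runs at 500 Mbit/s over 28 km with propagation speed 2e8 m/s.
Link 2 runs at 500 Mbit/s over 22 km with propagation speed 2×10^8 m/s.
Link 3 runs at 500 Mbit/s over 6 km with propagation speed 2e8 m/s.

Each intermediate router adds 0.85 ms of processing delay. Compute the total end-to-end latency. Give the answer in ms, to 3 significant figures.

L = 26000 bits.
Transmission delay per hop = L/R = 26000/500000000 = 0.052 ms; 3 hops → 0.156 ms.
Propagation delays (d/s per hop): 0.14, 0.11, 0.03 ms; sum = 0.28 ms.
Processing at 2 router(s): 2 × 0.85 ms = 1.7 ms.
End-to-end = 2.14 ms.

2.14 ms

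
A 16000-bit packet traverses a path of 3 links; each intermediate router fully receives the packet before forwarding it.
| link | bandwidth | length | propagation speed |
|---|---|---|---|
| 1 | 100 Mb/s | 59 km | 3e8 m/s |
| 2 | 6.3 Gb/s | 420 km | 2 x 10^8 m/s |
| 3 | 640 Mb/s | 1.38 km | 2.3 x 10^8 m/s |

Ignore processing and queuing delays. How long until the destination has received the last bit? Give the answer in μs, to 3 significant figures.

2490 μs

Transmission delays (L/R per hop): 160, 2.53968, 25 μs; sum = 187.54 μs.
Propagation delays (d/s per hop): 196.667, 2100, 6 μs; sum = 2302.67 μs.
End-to-end = 2490 μs.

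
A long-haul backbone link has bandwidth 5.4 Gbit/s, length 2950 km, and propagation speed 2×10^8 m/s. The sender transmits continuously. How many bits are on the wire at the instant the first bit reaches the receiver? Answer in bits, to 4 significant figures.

Propagation delay = 2950000 / 200000000 = 0.01475 s.
BDP = R × t_prop = 5400000000 × 0.01475 = 79650000 bits.

79650000 bits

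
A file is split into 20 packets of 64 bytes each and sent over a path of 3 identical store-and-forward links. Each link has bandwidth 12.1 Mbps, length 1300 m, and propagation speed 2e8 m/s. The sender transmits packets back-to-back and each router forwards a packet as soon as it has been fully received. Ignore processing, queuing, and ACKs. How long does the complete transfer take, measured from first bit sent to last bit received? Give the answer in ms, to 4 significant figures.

0.9504 ms

Per-hop transmission t_tx = L/R = 512/12100000 = 0.042314 ms.
Per-hop propagation t_prop = 1300/200000000 = 0.0065 ms.
Pipeline fill: first packet needs 3·t_tx to clear all hops; remaining 19 packets each add one t_tx.
Total = (3+20-1)·t_tx + 3·t_prop = 22·0.042314 + 3·0.0065 = 0.9504 ms.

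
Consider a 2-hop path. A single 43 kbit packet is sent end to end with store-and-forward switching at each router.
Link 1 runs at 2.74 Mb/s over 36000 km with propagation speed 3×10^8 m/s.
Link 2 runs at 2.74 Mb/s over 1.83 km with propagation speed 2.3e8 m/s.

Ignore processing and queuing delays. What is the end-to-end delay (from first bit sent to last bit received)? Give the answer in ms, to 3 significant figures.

L = 43000 bits.
Transmission delay per hop = L/R = 43000/2740000 = 15.6934 ms; 2 hops → 31.3869 ms.
Propagation delays (d/s per hop): 120, 0.00795652 ms; sum = 120.008 ms.
End-to-end = 151 ms.

151 ms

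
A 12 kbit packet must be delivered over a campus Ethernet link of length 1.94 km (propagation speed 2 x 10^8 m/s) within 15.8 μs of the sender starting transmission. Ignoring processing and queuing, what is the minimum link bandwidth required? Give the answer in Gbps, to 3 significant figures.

1.97 Gbps

Propagation delay = 1940 / 200000000 = 9.7 μs.
Transmission budget = 15.8 − 9.7 = 6.1 μs.
R ≥ L / t_tx = 12000 bits / 6.1e-06 s = 1.97 Gbps.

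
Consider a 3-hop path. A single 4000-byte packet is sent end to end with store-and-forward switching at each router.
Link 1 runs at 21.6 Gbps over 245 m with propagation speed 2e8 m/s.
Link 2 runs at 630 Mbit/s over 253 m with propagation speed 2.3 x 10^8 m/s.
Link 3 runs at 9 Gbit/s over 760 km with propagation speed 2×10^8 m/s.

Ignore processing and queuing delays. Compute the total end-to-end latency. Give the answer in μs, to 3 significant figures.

L = 4000 × 8 = 32000 bits.
Transmission delays (L/R per hop): 1.48148, 50.7937, 3.55556 μs; sum = 55.8307 μs.
Propagation delays (d/s per hop): 1.225, 1.1, 3800 μs; sum = 3802.33 μs.
End-to-end = 3860 μs.

3860 μs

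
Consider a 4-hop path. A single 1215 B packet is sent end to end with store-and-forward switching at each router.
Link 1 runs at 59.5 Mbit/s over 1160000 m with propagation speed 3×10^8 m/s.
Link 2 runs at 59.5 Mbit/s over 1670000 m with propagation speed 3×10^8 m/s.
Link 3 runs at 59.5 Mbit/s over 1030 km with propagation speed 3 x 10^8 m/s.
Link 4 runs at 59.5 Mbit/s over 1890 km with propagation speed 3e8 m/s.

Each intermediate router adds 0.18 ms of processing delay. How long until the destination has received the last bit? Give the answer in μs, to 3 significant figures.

20400 μs

L = 1215 × 8 = 9720 bits.
Transmission delay per hop = L/R = 9720/59500000 = 163.361 μs; 4 hops → 653.445 μs.
Propagation delays (d/s per hop): 3866.67, 5566.67, 3433.33, 6300 μs; sum = 19166.7 μs.
Processing at 3 router(s): 3 × 0.18 ms = 540 μs.
End-to-end = 20400 μs.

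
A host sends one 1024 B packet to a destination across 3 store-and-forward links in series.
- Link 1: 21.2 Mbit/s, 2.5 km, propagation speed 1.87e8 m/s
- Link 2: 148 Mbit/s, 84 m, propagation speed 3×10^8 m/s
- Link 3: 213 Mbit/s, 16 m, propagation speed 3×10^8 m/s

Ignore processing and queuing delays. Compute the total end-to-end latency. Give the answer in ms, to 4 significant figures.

L = 1024 × 8 = 8192 bits.
Transmission delays (L/R per hop): 0.386415, 0.0553514, 0.0384601 ms; sum = 0.480227 ms.
Propagation delays (d/s per hop): 0.013369, 0.00028, 5.33333e-05 ms; sum = 0.0137023 ms.
End-to-end = 0.4939 ms.

0.4939 ms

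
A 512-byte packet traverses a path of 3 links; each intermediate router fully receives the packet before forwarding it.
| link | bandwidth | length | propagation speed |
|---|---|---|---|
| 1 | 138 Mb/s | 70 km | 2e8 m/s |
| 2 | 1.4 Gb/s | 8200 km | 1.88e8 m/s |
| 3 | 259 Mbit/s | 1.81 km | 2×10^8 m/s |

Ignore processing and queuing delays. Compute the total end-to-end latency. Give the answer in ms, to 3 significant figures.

L = 512 × 8 = 4096 bits.
Transmission delays (L/R per hop): 0.0296812, 0.00292571, 0.0158147 ms; sum = 0.0484215 ms.
Propagation delays (d/s per hop): 0.35, 43.617, 0.00905 ms; sum = 43.9761 ms.
End-to-end = 44.0 ms.

44.0 ms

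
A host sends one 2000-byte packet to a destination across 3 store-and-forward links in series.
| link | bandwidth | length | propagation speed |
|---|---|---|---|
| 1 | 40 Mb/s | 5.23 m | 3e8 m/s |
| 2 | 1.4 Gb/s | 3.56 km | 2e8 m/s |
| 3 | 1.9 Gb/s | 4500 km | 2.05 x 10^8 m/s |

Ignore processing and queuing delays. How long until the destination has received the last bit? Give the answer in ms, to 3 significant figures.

L = 2000 × 8 = 16000 bits.
Transmission delays (L/R per hop): 0.4, 0.0114286, 0.00842105 ms; sum = 0.41985 ms.
Propagation delays (d/s per hop): 1.74333e-05, 0.0178, 21.9512 ms; sum = 21.969 ms.
End-to-end = 22.4 ms.

22.4 ms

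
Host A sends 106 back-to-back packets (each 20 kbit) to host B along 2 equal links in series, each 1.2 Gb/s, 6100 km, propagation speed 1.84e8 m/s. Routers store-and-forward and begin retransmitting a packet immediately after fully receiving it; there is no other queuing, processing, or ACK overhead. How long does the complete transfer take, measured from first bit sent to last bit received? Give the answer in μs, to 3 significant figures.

68100 μs

Per-hop transmission t_tx = L/R = 20000/1200000000 = 16.6667 μs.
Per-hop propagation t_prop = 6100000/184000000 = 33152.2 μs.
Pipeline fill: first packet needs 2·t_tx to clear all hops; remaining 105 packets each add one t_tx.
Total = (2+106-1)·t_tx + 2·t_prop = 107·16.6667 + 2·33152.2 = 68100 μs.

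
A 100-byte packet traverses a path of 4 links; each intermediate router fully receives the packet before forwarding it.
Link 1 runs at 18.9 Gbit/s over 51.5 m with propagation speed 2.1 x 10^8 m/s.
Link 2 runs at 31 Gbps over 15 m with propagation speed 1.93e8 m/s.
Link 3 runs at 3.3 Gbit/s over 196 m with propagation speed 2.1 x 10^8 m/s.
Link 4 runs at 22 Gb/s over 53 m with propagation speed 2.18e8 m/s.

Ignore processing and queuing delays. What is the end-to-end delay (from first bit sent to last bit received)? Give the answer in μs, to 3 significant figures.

L = 100 × 8 = 800 bits.
Transmission delays (L/R per hop): 0.042328, 0.0258065, 0.242424, 0.0363636 μs; sum = 0.346922 μs.
Propagation delays (d/s per hop): 0.245238, 0.0777202, 0.933333, 0.243119 μs; sum = 1.49941 μs.
End-to-end = 1.85 μs.

1.85 μs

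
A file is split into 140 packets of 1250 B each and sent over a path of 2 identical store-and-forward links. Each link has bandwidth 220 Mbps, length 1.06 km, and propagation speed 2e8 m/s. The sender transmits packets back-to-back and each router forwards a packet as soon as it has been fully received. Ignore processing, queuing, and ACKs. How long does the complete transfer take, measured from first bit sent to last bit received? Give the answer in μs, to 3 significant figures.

6420 μs

Per-hop transmission t_tx = L/R = 10000/220000000 = 45.4545 μs.
Per-hop propagation t_prop = 1060/200000000 = 5.3 μs.
Pipeline fill: first packet needs 2·t_tx to clear all hops; remaining 139 packets each add one t_tx.
Total = (2+140-1)·t_tx + 2·t_prop = 141·45.4545 + 2·5.3 = 6420 μs.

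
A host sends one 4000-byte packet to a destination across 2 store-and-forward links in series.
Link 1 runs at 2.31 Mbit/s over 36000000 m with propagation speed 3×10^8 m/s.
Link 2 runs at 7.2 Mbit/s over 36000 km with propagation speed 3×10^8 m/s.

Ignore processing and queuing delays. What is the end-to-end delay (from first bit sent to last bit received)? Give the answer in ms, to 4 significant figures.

L = 4000 × 8 = 32000 bits.
Transmission delays (L/R per hop): 13.8528, 4.44444 ms; sum = 18.2973 ms.
Propagation delays (d/s per hop): 120, 120 ms; sum = 240 ms.
End-to-end = 258.3 ms.

258.3 ms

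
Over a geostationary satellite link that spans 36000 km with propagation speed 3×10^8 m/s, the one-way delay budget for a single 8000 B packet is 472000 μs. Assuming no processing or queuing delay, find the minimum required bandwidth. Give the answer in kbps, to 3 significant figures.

L = 64000 bits.
Propagation delay = 36000000 / 300000000 = 120000 μs.
Transmission budget = 472000 − 120000 = 352000 μs.
R ≥ L / t_tx = 64000 bits / 0.352 s = 182 kbps.

182 kbps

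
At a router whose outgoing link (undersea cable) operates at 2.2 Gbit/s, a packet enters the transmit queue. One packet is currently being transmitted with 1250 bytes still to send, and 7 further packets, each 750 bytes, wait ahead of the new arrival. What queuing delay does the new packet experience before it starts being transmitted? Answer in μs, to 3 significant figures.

23.6 μs

Each queued packet: L/R = 6000/2200000000 = 2.72727 μs.
7 queued → 19.0909 μs.
Plus remaining 10000 bits of current packet: 4.54545 μs.
Queuing delay = 23.6 μs.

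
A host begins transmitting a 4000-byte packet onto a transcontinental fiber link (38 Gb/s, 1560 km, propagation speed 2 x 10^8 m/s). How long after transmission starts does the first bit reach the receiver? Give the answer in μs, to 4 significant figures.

7800 μs

First bit experiences only propagation delay: d/s = 1560000/200000000 = 7800 μs.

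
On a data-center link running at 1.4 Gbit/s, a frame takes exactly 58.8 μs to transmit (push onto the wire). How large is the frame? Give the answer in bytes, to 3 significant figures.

L = R × t_tx = 1400000000 b/s × 5.88e-05 s = 82320 bits.
In bytes: 82320 / 8 = 10300 bytes.

10300 bytes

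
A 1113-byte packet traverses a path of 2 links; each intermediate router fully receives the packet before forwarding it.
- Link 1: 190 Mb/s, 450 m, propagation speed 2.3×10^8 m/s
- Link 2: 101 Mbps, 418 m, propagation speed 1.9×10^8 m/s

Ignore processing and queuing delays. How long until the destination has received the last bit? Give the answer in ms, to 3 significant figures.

L = 1113 × 8 = 8904 bits.
Transmission delays (L/R per hop): 0.0468632, 0.0881584 ms; sum = 0.135022 ms.
Propagation delays (d/s per hop): 0.00195652, 0.0022 ms; sum = 0.00415652 ms.
End-to-end = 0.139 ms.

0.139 ms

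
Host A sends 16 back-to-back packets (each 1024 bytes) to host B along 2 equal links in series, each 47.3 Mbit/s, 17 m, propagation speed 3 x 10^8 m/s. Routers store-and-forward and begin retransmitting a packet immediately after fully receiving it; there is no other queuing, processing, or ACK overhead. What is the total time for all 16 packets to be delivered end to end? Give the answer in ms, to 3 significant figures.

Per-hop transmission t_tx = L/R = 8192/47300000 = 0.173192 ms.
Per-hop propagation t_prop = 17/300000000 = 5.66667e-05 ms.
Pipeline fill: first packet needs 2·t_tx to clear all hops; remaining 15 packets each add one t_tx.
Total = (2+16-1)·t_tx + 2·t_prop = 17·0.173192 + 2·5.66667e-05 = 2.94 ms.

2.94 ms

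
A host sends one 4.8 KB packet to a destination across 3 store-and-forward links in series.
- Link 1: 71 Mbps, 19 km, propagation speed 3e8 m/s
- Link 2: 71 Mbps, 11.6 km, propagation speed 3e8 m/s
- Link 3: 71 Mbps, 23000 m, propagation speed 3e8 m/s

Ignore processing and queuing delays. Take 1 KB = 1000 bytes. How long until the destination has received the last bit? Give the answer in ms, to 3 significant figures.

L = 38400 bits.
Transmission delay per hop = L/R = 38400/71000000 = 0.540845 ms; 3 hops → 1.62254 ms.
Propagation delays (d/s per hop): 0.0633333, 0.0386667, 0.0766667 ms; sum = 0.178667 ms.
End-to-end = 1.80 ms.

1.80 ms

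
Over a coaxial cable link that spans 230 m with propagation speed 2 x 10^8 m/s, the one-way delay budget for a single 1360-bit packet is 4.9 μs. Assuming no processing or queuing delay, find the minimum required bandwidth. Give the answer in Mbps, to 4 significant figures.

Propagation delay = 230 / 200000000 = 1.15 μs.
Transmission budget = 4.9 − 1.15 = 3.75 μs.
R ≥ L / t_tx = 1360 bits / 3.75e-06 s = 362.7 Mbps.

362.7 Mbps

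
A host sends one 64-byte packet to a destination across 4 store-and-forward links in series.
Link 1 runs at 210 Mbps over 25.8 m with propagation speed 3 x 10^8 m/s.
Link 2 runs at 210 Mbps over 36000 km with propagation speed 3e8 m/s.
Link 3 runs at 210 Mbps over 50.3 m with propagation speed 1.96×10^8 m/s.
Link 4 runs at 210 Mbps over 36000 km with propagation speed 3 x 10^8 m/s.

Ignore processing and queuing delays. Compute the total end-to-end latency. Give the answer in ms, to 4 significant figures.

240.0 ms

L = 64 × 8 = 512 bits.
Transmission delay per hop = L/R = 512/210000000 = 0.0024381 ms; 4 hops → 0.00975238 ms.
Propagation delays (d/s per hop): 8.6e-05, 120, 0.000256633, 120 ms; sum = 240 ms.
End-to-end = 240.0 ms.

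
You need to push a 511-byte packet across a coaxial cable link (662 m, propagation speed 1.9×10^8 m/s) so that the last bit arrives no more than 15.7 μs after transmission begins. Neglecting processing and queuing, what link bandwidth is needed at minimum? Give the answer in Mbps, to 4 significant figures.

L = 4088 bits.
Propagation delay = 662 / 190000000 = 3.48421 μs.
Transmission budget = 15.7 − 3.48421 = 12.2158 μs.
R ≥ L / t_tx = 4088 bits / 1.22158e-05 s = 334.6 Mbps.

334.6 Mbps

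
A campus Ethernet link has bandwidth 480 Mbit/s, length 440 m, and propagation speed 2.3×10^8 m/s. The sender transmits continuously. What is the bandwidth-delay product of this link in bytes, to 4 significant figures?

114.8 bytes

Propagation delay = 440 / 2.3e+08 = 1.91304e-06 s.
BDP = R × t_prop = 480000000 × 1.91304e-06 = 918.261 bits.
In bytes: 918.261/8 = 114.8 bytes.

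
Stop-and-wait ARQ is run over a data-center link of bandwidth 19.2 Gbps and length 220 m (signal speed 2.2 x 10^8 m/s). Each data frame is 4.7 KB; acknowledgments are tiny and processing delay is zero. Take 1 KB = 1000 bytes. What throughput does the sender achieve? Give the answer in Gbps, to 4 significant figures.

t_tx = L/R = 37600/19200000000 = 1.95833e-06 s.
t_prop = 220/2.2e+08 = 1e-06 s; RTT = 2e-06 s.
Cycle = t_tx + RTT = 3.95833e-06 s.
Throughput = L / cycle = 37600 / 3.95833e-06 = 9.499 Gbps.

9.499 Gbps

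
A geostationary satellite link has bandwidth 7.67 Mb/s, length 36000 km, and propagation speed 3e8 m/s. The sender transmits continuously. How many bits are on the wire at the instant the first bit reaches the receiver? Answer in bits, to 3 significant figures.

Propagation delay = 36000000 / 300000000 = 0.12 s.
BDP = R × t_prop = 7670000 × 0.12 = 920400 bits.

920000 bits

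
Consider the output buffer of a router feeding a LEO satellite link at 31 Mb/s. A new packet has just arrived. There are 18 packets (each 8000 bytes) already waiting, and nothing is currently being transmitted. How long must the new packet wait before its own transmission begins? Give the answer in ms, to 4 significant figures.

Each queued packet: L/R = 64000/31000000 = 2.06452 ms.
18 queued → 37.1613 ms.
Queuing delay = 37.16 ms.

37.16 ms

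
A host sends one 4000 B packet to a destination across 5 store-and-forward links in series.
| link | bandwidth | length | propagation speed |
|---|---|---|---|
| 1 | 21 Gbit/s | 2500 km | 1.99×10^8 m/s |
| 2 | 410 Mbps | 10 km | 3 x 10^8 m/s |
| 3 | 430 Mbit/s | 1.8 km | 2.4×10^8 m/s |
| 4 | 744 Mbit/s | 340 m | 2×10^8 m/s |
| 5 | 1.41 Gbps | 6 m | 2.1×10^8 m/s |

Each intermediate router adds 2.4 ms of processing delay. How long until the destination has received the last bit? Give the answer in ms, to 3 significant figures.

L = 4000 × 8 = 32000 bits.
Transmission delays (L/R per hop): 0.00152381, 0.0780488, 0.0744186, 0.0430108, 0.022695 ms; sum = 0.219697 ms.
Propagation delays (d/s per hop): 12.5628, 0.0333333, 0.0075, 0.0017, 2.85714e-05 ms; sum = 12.6054 ms.
Processing at 4 router(s): 4 × 2.4 ms = 9.6 ms.
End-to-end = 22.4 ms.

22.4 ms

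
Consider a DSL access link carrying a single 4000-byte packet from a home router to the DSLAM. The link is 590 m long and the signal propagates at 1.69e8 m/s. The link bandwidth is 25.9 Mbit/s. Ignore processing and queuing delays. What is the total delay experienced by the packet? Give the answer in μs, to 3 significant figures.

L = 4000 × 8 = 32000 bits.
Transmission delay = L/R = 32000 / 25900000 = 1235.52 μs.
Propagation delay = d/s = 590 m / 169000000 m/s = 3.49112 μs.
Total = 1240 μs.

1240 μs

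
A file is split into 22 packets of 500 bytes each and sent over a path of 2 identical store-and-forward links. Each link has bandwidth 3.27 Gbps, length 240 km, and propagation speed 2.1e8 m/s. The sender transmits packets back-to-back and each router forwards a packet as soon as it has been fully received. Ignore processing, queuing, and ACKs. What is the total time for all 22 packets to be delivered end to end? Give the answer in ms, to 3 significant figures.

2.31 ms

Per-hop transmission t_tx = L/R = 4000/3270000000 = 0.00122324 ms.
Per-hop propagation t_prop = 240000/210000000 = 1.14286 ms.
Pipeline fill: first packet needs 2·t_tx to clear all hops; remaining 21 packets each add one t_tx.
Total = (2+22-1)·t_tx + 2·t_prop = 23·0.00122324 + 2·1.14286 = 2.31 ms.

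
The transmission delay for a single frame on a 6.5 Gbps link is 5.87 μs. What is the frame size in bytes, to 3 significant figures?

L = R × t_tx = 6500000000 b/s × 5.87e-06 s = 38155 bits.
In bytes: 38155 / 8 = 4770 bytes.

4770 bytes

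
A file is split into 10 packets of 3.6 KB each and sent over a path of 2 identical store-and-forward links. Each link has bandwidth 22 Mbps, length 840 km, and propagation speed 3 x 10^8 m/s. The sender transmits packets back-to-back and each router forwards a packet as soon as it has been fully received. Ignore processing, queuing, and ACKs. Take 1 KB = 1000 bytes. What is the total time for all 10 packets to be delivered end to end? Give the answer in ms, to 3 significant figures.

Per-hop transmission t_tx = L/R = 28800/22000000 = 1.30909 ms.
Per-hop propagation t_prop = 840000/300000000 = 2.8 ms.
Pipeline fill: first packet needs 2·t_tx to clear all hops; remaining 9 packets each add one t_tx.
Total = (2+10-1)·t_tx + 2·t_prop = 11·1.30909 + 2·2.8 = 20.0 ms.

20.0 ms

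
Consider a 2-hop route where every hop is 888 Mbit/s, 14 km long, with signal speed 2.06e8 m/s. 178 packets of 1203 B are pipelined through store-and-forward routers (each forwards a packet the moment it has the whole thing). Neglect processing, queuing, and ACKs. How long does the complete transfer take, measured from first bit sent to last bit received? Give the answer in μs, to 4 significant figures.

2076 μs

Per-hop transmission t_tx = L/R = 9624/888000000 = 10.8378 μs.
Per-hop propagation t_prop = 14000/206000000 = 67.9612 μs.
Pipeline fill: first packet needs 2·t_tx to clear all hops; remaining 177 packets each add one t_tx.
Total = (2+178-1)·t_tx + 2·t_prop = 179·10.8378 + 2·67.9612 = 2076 μs.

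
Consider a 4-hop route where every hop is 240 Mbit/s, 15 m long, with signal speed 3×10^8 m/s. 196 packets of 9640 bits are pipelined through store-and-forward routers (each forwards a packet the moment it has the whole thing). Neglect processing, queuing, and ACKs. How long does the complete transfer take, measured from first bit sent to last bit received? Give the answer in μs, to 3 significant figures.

7990 μs

Per-hop transmission t_tx = L/R = 9640/240000000 = 40.1667 μs.
Per-hop propagation t_prop = 15/300000000 = 0.05 μs.
Pipeline fill: first packet needs 4·t_tx to clear all hops; remaining 195 packets each add one t_tx.
Total = (4+196-1)·t_tx + 4·t_prop = 199·40.1667 + 4·0.05 = 7990 μs.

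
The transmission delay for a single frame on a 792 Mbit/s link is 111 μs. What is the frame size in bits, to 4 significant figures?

L = R × t_tx = 792000000 b/s × 0.000111 s = 87912 bits.

87910 bits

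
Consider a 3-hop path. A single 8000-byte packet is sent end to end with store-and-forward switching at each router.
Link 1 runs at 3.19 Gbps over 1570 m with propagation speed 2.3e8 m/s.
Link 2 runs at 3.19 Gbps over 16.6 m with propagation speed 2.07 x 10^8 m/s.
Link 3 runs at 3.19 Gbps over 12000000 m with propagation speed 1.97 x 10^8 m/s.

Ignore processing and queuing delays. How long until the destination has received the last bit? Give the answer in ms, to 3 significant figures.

L = 8000 × 8 = 64000 bits.
Transmission delay per hop = L/R = 64000/3190000000 = 0.0200627 ms; 3 hops → 0.0601881 ms.
Propagation delays (d/s per hop): 0.00682609, 8.01932e-05, 60.9137 ms; sum = 60.9206 ms.
End-to-end = 61.0 ms.

61.0 ms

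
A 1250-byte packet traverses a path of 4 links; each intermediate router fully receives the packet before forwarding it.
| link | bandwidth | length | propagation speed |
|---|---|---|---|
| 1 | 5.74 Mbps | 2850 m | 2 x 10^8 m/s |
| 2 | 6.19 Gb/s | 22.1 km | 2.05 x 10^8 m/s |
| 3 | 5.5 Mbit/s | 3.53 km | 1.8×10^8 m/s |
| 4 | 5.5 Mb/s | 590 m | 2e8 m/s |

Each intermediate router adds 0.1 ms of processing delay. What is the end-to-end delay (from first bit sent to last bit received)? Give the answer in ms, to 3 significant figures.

L = 1250 × 8 = 10000 bits.
Transmission delays (L/R per hop): 1.74216, 0.00161551, 1.81818, 1.81818 ms; sum = 5.38014 ms.
Propagation delays (d/s per hop): 0.01425, 0.107805, 0.0196111, 0.00295 ms; sum = 0.144616 ms.
Processing at 3 router(s): 3 × 0.1 ms = 0.3 ms.
End-to-end = 5.82 ms.

5.82 ms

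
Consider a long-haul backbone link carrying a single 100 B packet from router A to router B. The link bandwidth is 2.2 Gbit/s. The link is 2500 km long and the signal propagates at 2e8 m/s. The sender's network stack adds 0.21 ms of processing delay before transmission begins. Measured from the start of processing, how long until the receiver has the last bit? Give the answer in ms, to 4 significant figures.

12.71 ms

L = 100 × 8 = 800 bits.
Transmission delay = L/R = 800 / 2200000000 = 0.000363636 ms.
Propagation delay = d/s = 2500000 m / 200000000 m/s = 12.5 ms.
Plus processing delay 0.21 ms = 0.21 ms.
Total = 12.71 ms.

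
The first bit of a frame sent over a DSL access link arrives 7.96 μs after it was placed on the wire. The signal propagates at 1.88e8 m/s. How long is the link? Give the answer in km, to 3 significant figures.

1.50 km

d = s × t_prop = 188000000 × 7.96e-06 = 1.50 km.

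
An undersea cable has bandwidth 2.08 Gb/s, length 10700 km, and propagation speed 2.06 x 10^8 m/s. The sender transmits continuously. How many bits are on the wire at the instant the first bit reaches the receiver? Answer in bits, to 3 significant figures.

Propagation delay = 10700000 / 206000000 = 0.0519417 s.
BDP = R × t_prop = 2080000000 × 0.0519417 = 108039000 bits.

108000000 bits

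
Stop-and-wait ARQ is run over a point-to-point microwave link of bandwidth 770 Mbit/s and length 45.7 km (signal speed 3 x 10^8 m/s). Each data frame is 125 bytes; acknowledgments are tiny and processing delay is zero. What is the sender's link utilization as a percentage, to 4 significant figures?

t_tx = L/R = 1000/770000000 = 1.2987e-06 s.
t_prop = 45700/300000000 = 0.000152333 s; RTT = 0.000304667 s.
Cycle = t_tx + RTT = 0.000305965 s.
Utilization = t_tx / cycle = 1.2987e-06/0.000305965 = 0.4245 %.

0.4245 %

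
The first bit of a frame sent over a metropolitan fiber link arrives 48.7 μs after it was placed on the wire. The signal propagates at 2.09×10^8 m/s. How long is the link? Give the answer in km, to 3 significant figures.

10.2 km

d = s × t_prop = 209000000 × 4.87e-05 = 10.2 km.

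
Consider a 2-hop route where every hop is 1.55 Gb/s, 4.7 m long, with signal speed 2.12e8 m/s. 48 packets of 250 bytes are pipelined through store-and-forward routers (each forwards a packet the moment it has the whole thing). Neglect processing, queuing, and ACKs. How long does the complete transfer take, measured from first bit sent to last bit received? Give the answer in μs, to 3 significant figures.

Per-hop transmission t_tx = L/R = 2000/1550000000 = 1.29032 μs.
Per-hop propagation t_prop = 4.7/212000000 = 0.0221698 μs.
Pipeline fill: first packet needs 2·t_tx to clear all hops; remaining 47 packets each add one t_tx.
Total = (2+48-1)·t_tx + 2·t_prop = 49·1.29032 + 2·0.0221698 = 63.3 μs.

63.3 μs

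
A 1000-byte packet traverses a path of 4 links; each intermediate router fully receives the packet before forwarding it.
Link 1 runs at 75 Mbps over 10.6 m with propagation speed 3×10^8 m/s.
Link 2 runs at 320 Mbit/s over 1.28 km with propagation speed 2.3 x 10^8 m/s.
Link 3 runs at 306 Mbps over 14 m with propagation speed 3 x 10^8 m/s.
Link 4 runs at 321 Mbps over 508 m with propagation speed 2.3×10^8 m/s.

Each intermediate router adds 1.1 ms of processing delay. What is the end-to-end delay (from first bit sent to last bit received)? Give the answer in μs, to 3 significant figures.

L = 1000 × 8 = 8000 bits.
Transmission delays (L/R per hop): 106.667, 25, 26.1438, 24.9221 μs; sum = 182.733 μs.
Propagation delays (d/s per hop): 0.0353333, 5.56522, 0.0466667, 2.2087 μs; sum = 7.85591 μs.
Processing at 3 router(s): 3 × 1.1 ms = 3300 μs.
End-to-end = 3490 μs.

3490 μs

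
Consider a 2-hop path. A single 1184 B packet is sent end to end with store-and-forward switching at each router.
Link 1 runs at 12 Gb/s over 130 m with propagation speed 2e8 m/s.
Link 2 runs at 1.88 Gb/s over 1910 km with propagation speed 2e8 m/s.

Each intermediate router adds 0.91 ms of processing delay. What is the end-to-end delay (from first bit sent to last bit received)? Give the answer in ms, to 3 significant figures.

10.5 ms

L = 1184 × 8 = 9472 bits.
Transmission delays (L/R per hop): 0.000789333, 0.0050383 ms; sum = 0.00582763 ms.
Propagation delays (d/s per hop): 0.00065, 9.55 ms; sum = 9.55065 ms.
Processing at 1 router(s): 1 × 0.91 ms = 0.91 ms.
End-to-end = 10.5 ms.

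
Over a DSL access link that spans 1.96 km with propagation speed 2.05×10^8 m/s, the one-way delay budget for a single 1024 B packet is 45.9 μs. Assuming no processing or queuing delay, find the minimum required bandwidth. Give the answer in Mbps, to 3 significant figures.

225 Mbps

L = 8192 bits.
Propagation delay = 1960 / 2.05e+08 = 9.56098 μs.
Transmission budget = 45.9 − 9.56098 = 36.339 μs.
R ≥ L / t_tx = 8192 bits / 3.6339e-05 s = 225 Mbps.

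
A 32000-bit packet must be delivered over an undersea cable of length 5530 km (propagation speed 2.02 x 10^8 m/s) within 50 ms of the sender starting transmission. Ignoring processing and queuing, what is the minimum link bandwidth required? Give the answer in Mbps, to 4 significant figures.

Propagation delay = 5530000 / 202000000 = 27.3762 ms.
Transmission budget = 50 − 27.3762 = 22.6238 ms.
R ≥ L / t_tx = 32000 bits / 0.0226238 s = 1.414 Mbps.

1.414 Mbps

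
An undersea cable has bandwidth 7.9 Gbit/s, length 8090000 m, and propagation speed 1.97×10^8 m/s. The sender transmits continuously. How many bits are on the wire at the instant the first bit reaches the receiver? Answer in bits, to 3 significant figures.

Propagation delay = 8090000 / 197000000 = 0.041066 s.
BDP = R × t_prop = 7900000000 × 0.041066 = 324421000 bits.

324000000 bits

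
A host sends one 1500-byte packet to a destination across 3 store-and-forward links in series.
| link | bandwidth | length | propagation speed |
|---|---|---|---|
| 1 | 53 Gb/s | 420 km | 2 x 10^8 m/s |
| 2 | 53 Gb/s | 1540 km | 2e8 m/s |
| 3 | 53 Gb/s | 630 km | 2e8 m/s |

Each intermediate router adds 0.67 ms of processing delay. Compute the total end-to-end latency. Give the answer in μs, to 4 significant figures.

14290 μs

L = 1500 × 8 = 12000 bits.
Transmission delay per hop = L/R = 12000/53000000000 = 0.226415 μs; 3 hops → 0.679245 μs.
Propagation delays (d/s per hop): 2100, 7700, 3150 μs; sum = 12950 μs.
Processing at 2 router(s): 2 × 0.67 ms = 1340 μs.
End-to-end = 14290 μs.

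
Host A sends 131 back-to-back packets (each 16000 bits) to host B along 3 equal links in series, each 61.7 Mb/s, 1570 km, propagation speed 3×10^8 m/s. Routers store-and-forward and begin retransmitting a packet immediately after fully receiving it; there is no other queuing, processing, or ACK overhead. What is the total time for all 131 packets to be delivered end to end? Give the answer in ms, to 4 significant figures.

Per-hop transmission t_tx = L/R = 16000/61700000 = 0.259319 ms.
Per-hop propagation t_prop = 1570000/300000000 = 5.23333 ms.
Pipeline fill: first packet needs 3·t_tx to clear all hops; remaining 130 packets each add one t_tx.
Total = (3+131-1)·t_tx + 3·t_prop = 133·0.259319 + 3·5.23333 = 50.19 ms.

50.19 ms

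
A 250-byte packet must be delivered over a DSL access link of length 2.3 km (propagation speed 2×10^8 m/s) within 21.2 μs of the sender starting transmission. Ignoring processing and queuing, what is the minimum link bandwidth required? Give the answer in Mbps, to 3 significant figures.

L = 2000 bits.
Propagation delay = 2300 / 200000000 = 11.5 μs.
Transmission budget = 21.2 − 11.5 = 9.7 μs.
R ≥ L / t_tx = 2000 bits / 9.7e-06 s = 206 Mbps.

206 Mbps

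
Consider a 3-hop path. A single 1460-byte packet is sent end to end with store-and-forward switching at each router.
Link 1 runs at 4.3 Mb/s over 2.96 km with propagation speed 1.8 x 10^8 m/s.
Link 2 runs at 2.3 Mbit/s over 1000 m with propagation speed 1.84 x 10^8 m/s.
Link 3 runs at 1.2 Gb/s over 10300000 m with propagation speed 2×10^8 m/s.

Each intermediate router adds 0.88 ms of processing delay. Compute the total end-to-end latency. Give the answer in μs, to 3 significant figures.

61100 μs

L = 1460 × 8 = 11680 bits.
Transmission delays (L/R per hop): 2716.28, 5078.26, 9.73333 μs; sum = 7804.27 μs.
Propagation delays (d/s per hop): 16.4444, 5.43478, 51500 μs; sum = 51521.9 μs.
Processing at 2 router(s): 2 × 0.88 ms = 1760 μs.
End-to-end = 61100 μs.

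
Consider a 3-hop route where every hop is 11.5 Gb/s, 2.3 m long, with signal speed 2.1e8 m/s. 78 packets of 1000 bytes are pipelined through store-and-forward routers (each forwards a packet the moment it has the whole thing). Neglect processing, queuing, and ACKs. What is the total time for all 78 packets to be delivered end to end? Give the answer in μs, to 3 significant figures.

Per-hop transmission t_tx = L/R = 8000/11500000000 = 0.695652 μs.
Per-hop propagation t_prop = 2.3/210000000 = 0.0109524 μs.
Pipeline fill: first packet needs 3·t_tx to clear all hops; remaining 77 packets each add one t_tx.
Total = (3+78-1)·t_tx + 3·t_prop = 80·0.695652 + 3·0.0109524 = 55.7 μs.

55.7 μs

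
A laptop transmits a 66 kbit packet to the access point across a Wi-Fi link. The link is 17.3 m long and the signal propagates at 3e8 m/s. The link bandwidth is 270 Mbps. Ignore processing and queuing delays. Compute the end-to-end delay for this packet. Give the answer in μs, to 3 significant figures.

245 μs

L = 66000 bits.
Transmission delay = L/R = 66000 / 270000000 = 244.444 μs.
Propagation delay = d/s = 17.3 m / 300000000 m/s = 0.0576667 μs.
Total = 245 μs.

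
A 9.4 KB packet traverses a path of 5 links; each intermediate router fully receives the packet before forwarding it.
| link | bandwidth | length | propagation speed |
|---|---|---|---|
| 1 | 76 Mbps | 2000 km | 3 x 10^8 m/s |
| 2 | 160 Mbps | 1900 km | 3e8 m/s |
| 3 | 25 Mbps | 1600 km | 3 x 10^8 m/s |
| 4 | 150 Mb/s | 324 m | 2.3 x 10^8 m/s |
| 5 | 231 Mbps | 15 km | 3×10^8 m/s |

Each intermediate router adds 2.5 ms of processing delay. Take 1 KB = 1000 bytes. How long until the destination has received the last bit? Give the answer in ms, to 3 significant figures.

L = 75200 bits.
Transmission delays (L/R per hop): 0.989474, 0.47, 3.008, 0.501333, 0.325541 ms; sum = 5.29435 ms.
Propagation delays (d/s per hop): 6.66667, 6.33333, 5.33333, 0.0014087, 0.05 ms; sum = 18.3847 ms.
Processing at 4 router(s): 4 × 2.5 ms = 10 ms.
End-to-end = 33.7 ms.

33.7 ms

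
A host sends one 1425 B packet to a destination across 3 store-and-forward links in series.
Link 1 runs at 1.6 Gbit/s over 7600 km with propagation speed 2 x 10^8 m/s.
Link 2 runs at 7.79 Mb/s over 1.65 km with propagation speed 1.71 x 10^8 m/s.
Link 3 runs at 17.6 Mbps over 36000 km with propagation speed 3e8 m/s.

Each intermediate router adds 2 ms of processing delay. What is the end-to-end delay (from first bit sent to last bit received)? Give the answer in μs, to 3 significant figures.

164000 μs

L = 1425 × 8 = 11400 bits.
Transmission delays (L/R per hop): 7.125, 1463.41, 647.727 μs; sum = 2118.27 μs.
Propagation delays (d/s per hop): 38000, 9.64912, 120000 μs; sum = 158010 μs.
Processing at 2 router(s): 2 × 2 ms = 4000 μs.
End-to-end = 164000 μs.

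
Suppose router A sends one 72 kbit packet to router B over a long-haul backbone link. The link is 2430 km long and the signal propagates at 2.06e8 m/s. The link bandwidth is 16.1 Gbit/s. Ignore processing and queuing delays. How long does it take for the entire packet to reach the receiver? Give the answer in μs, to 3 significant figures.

L = 72000 bits.
Transmission delay = L/R = 72000 / 1.61e+10 = 4.47205 μs.
Propagation delay = d/s = 2430000 m / 206000000 m/s = 11796.1 μs.
Total = 11800 μs.

11800 μs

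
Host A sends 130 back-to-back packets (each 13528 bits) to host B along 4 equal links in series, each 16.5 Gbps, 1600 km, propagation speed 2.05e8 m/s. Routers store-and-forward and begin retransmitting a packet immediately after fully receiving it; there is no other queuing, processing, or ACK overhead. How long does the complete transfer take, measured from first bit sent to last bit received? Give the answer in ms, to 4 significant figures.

Per-hop transmission t_tx = L/R = 13528/16500000000 = 0.000819879 ms.
Per-hop propagation t_prop = 1600000/2.05e+08 = 7.80488 ms.
Pipeline fill: first packet needs 4·t_tx to clear all hops; remaining 129 packets each add one t_tx.
Total = (4+130-1)·t_tx + 4·t_prop = 133·0.000819879 + 4·7.80488 = 31.33 ms.

31.33 ms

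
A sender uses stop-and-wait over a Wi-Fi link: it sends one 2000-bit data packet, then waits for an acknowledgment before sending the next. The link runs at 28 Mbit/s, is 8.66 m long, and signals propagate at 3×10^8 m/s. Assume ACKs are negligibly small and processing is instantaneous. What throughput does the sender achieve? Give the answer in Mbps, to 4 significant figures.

27.98 Mbps

t_tx = L/R = 2000/28000000 = 7.14286e-05 s.
t_prop = 8.66/300000000 = 2.88667e-08 s; RTT = 5.77333e-08 s.
Cycle = t_tx + RTT = 7.14863e-05 s.
Throughput = L / cycle = 2000 / 7.14863e-05 = 27.98 Mbps.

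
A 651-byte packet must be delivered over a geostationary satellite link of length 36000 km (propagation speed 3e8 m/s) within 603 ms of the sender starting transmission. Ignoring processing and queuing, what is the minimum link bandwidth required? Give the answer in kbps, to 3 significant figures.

10.8 kbps

L = 5208 bits.
Propagation delay = 36000000 / 300000000 = 120 ms.
Transmission budget = 603 − 120 = 483 ms.
R ≥ L / t_tx = 5208 bits / 0.483 s = 10.8 kbps.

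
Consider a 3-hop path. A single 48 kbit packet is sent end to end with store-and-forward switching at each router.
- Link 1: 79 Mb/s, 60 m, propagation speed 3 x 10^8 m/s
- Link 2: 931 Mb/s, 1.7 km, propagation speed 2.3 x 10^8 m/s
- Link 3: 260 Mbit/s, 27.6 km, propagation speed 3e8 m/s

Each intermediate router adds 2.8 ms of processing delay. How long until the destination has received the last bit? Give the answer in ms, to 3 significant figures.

6.54 ms

L = 48000 bits.
Transmission delays (L/R per hop): 0.607595, 0.0515575, 0.184615 ms; sum = 0.843768 ms.
Propagation delays (d/s per hop): 0.0002, 0.0073913, 0.092 ms; sum = 0.0995913 ms.
Processing at 2 router(s): 2 × 2.8 ms = 5.6 ms.
End-to-end = 6.54 ms.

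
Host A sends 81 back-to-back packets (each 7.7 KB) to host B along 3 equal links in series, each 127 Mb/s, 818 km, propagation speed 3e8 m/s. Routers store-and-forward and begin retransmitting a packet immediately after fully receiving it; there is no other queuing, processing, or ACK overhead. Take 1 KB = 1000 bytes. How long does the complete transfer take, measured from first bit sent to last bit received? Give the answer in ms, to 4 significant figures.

Per-hop transmission t_tx = L/R = 61600/127000000 = 0.485039 ms.
Per-hop propagation t_prop = 818000/300000000 = 2.72667 ms.
Pipeline fill: first packet needs 3·t_tx to clear all hops; remaining 80 packets each add one t_tx.
Total = (3+81-1)·t_tx + 3·t_prop = 83·0.485039 + 3·2.72667 = 48.44 ms.

48.44 ms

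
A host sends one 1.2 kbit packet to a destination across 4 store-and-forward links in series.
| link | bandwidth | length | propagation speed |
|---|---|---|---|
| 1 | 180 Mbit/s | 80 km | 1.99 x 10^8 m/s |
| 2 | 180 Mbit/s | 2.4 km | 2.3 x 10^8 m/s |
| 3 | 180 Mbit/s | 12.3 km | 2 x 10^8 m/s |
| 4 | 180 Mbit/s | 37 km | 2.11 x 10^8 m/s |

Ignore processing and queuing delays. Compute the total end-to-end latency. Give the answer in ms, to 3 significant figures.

0.676 ms

L = 1200 bits.
Transmission delay per hop = L/R = 1200/180000000 = 0.00666667 ms; 4 hops → 0.0266667 ms.
Propagation delays (d/s per hop): 0.40201, 0.0104348, 0.0615, 0.175355 ms; sum = 0.6493 ms.
End-to-end = 0.676 ms.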